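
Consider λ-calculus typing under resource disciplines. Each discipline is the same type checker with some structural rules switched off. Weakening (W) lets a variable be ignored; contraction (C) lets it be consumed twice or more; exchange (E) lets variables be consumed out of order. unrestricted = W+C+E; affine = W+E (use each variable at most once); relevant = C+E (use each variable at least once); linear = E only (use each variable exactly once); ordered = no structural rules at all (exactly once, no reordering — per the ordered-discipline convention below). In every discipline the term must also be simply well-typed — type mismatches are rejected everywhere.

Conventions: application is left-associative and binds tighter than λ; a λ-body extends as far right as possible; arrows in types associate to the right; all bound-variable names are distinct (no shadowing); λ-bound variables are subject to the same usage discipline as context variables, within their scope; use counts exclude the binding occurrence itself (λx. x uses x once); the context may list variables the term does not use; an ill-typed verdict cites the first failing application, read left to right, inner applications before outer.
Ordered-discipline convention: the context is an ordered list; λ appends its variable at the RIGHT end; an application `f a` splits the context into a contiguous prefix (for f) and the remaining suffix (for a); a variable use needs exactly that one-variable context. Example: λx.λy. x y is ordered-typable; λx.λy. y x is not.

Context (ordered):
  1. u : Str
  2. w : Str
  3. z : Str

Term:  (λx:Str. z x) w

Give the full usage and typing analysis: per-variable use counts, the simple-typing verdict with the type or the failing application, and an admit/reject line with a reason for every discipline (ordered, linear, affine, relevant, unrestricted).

counts: u: 0; w: 1; z: 1; x (bound): 1
use order (left to right): z, x, w
typing: ill-typed: non-arrow in function slot: Str
ordered: ✗ — a type mismatch blocks all five
linear: ✗ — the type mismatch rejects it
affine: ✗ — not simply typable
relevant: ✗ — fails simple typing
unrestricted: ✗ — a type mismatch blocks all five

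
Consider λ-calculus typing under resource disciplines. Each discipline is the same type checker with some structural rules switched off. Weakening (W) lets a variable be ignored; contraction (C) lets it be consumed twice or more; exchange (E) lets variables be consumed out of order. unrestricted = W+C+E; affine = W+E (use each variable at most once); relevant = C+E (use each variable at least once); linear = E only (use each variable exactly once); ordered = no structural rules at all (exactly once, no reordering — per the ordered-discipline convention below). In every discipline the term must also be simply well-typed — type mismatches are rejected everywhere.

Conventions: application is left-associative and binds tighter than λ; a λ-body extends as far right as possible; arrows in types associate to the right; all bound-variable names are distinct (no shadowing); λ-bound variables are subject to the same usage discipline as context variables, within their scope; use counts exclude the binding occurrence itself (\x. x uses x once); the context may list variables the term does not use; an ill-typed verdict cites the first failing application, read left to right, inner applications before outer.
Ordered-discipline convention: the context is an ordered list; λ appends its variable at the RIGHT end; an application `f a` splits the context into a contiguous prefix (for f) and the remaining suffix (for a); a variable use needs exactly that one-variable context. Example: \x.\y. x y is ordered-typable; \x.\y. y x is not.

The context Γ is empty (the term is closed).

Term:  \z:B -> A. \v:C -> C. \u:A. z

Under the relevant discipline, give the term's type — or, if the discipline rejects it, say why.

not well-typed under relevant — v, u never used (weakening)
counts: z (bound): 1, v (bound): 0, u (bound): 0
uses in reading order: z
typing: ✓ — (B -> A) -> (C -> C) -> A -> B -> A
per-discipline verdicts: ordered ✗ · linear ✗ · affine ✓ · relevant ✗ · unrestricted ✓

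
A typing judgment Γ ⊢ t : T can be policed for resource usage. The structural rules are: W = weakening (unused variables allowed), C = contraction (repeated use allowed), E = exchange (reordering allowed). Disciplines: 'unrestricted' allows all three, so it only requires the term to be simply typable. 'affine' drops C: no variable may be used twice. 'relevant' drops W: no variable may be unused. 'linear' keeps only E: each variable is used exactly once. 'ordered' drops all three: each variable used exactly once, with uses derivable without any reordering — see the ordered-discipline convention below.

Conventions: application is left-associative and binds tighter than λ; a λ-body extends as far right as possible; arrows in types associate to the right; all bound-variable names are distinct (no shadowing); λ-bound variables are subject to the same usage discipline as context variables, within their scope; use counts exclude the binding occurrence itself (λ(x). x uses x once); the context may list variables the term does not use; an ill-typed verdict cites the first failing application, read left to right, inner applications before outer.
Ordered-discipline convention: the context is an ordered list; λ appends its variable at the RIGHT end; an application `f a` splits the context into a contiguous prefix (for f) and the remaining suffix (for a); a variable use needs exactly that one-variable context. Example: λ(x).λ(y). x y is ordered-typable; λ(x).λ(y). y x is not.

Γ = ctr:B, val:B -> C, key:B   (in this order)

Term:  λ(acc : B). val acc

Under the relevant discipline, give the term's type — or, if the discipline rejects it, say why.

not well-typed under relevant — unused: ctr, key — weakening required
counts: ctr=0, val=1, key=0, acc (bound)=1
left-to-right use order: val, acc
typing: the term checks, with type B -> C
all disciplines: ordered ✗; linear ✗; affine ✓; relevant ✗; unrestricted ✓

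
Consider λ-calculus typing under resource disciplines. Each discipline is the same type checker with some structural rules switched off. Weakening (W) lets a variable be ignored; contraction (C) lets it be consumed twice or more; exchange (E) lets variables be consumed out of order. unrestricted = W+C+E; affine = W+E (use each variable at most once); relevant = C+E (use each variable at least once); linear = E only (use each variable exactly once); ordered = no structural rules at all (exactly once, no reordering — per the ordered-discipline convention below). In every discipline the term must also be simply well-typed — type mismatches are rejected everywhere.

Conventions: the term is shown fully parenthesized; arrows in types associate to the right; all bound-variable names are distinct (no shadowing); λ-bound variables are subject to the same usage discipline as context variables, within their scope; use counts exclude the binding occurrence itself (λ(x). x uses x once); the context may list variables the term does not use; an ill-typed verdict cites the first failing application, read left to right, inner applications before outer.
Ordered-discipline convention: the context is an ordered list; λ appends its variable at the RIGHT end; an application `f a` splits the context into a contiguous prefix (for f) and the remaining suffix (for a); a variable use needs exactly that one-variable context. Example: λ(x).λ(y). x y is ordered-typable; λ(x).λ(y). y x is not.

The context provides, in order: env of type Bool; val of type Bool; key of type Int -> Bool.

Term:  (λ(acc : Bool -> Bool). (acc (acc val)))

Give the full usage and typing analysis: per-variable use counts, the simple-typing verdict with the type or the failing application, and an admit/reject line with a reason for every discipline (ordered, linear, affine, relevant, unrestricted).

counts: env ×0; val ×1; key ×0; acc (bound) ×2
uses in reading order: acc, acc, val
typing: well-typed — term : (Bool -> Bool) -> Bool
ordered: ✗ — uses contraction: acc ×2; unused: env, key — weakening required
linear: ✗ — uses contraction: acc ×2; unused: env, key — weakening required
affine: ✗ — uses contraction: acc ×2
relevant: ✗ — unused: env, key — weakening required
unrestricted: ✓ — simply typable at (Bool -> Bool) -> Bool; W, C, E all held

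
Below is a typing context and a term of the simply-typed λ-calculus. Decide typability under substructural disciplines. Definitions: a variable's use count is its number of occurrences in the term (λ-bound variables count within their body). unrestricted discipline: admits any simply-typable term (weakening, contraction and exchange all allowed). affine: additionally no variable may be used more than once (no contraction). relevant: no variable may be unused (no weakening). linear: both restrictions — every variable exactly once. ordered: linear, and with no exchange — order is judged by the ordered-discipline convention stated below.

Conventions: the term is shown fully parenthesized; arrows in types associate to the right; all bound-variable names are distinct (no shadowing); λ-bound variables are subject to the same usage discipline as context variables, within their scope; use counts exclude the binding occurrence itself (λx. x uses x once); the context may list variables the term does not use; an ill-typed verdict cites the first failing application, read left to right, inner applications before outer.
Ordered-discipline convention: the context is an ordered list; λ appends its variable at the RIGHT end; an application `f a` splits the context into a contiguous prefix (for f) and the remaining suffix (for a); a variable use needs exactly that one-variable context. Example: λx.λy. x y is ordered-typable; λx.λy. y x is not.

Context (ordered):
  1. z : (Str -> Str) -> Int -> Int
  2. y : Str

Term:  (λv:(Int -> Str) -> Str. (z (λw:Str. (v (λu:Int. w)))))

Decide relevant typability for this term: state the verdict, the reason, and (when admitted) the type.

no — y, u never used (weakening)
counts: z: 1×, y: 0×, v (bound): 1×, w (bound): 1×, u (bound): 0×
uses in reading order: z, v, w
typing: ✓ — ((Int -> Str) -> Str) -> Int -> Int
all disciplines: ordered ✗ · linear ✗ · affine ✓ · relevant ✗ · unrestricted ✓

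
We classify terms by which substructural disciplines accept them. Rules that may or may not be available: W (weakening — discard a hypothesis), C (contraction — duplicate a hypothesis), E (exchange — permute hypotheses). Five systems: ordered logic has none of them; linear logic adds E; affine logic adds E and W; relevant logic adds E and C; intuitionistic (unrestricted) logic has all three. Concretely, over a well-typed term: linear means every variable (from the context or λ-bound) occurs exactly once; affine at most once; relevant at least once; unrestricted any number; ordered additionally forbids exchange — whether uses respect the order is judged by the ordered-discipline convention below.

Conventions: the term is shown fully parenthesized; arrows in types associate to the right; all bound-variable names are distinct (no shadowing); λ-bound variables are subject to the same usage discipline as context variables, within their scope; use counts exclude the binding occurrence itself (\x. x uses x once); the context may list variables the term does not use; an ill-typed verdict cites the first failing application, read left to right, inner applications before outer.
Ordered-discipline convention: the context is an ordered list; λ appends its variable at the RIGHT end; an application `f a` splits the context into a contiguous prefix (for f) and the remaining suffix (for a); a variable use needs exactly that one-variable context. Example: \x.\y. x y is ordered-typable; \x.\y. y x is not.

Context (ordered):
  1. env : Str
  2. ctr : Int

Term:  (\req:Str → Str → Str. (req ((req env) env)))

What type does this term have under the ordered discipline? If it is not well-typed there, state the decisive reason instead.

not well-typed under ordered — repeated use of env ×2, req ×2; unused: ctr — weakening required
use counts: env: 2; ctr: 0; req (bound): 2
uses in reading order: req, req, env, env
typing: ✓ — (Str → Str → Str) → Str → Str
all disciplines: ordered ✗ | linear ✗ | affine ✗ | relevant ✗ | unrestricted ✓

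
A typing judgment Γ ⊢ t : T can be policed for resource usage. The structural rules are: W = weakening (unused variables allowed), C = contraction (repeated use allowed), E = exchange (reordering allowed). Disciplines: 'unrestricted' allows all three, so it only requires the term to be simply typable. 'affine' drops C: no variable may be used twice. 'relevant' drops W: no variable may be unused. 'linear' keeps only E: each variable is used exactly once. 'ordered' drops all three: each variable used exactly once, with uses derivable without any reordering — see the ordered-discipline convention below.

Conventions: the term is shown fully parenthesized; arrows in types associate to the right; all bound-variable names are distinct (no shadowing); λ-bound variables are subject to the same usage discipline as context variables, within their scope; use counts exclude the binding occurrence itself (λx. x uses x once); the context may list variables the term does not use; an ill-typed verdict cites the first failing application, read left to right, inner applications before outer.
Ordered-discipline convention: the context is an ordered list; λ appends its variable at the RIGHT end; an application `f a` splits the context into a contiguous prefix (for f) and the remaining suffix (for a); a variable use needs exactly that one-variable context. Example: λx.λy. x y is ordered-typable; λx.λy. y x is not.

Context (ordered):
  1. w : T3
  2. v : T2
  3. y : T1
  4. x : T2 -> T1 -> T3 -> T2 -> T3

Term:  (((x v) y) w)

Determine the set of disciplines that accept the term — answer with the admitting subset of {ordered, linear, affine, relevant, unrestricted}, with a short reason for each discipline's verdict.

admitting disciplines: linear, affine, relevant, unrestricted
use counts: w: 1×, v: 1×, y: 1×, x: 1×
use order (left to right): x, v, y, w
typing: ✓ — T2 -> T3
ordered: ✗, use order x, v, y, w needs exchange
linear: ✓, exactly-once usage across w, v, y, x
affine: ✓, w, v, y, x: no repeats, contraction unneeded
relevant: ✓, at least one use each (w, v, y, x)
unrestricted: ✓, well-typed at T2 -> T3; no restrictions here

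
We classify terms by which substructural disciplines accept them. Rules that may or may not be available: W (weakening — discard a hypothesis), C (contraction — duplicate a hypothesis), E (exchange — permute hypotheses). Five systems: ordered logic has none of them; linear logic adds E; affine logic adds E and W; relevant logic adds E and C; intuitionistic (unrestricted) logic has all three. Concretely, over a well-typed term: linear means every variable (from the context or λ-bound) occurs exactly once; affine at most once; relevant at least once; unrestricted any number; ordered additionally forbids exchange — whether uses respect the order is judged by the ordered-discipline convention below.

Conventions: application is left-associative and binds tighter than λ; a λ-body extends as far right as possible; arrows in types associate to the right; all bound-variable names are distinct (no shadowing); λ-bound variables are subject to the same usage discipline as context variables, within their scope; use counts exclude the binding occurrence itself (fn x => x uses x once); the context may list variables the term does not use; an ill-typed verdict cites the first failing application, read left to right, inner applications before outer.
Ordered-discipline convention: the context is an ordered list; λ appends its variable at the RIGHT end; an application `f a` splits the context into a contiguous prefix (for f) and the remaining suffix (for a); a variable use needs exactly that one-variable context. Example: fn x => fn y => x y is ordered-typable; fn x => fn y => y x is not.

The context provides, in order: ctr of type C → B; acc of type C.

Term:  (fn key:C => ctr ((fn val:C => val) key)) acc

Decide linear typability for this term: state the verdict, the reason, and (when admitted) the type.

yes — single use per variable (ctr, acc, key, val); term : B
usage: ctr ×1; acc ×1; key (bound) ×1; val (bound) ×1
use order (left to right): ctr, val, key, acc
typing: the term checks, with type B
per-discipline verdicts: ordered ✓ · linear ✓ · affine ✓ · relevant ✓ · unrestricted ✓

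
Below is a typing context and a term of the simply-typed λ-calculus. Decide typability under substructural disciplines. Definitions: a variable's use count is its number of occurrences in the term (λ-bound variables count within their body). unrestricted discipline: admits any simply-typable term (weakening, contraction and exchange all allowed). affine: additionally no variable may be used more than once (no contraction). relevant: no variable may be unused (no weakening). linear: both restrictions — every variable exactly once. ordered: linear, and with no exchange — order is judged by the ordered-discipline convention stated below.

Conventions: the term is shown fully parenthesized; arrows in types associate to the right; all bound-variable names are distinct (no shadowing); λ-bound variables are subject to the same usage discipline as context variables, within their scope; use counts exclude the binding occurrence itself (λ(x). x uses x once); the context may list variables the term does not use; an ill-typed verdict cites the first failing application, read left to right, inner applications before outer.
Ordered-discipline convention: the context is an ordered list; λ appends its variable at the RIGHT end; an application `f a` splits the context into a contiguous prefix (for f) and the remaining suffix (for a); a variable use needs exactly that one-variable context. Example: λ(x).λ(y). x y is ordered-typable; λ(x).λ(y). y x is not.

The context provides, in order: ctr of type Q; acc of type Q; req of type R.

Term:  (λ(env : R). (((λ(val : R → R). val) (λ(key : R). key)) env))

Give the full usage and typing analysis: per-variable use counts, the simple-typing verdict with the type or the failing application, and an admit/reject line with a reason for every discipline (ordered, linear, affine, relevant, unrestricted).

use counts: ctr: 0×; acc: 0×; req: 0×; env (λ-bound): 1×; val (λ-bound): 1×; key (λ-bound): 1×
use order (left to right): val, key, env
typing: ✓ — R → R
ordered: ✗ — unused: ctr, acc, req — weakening required
linear: ✗ — unused: ctr, acc, req — weakening required
affine: ✓ — ctr, acc, req, env, val, key: no repeats, contraction unneeded
relevant: ✗ — unused: ctr, acc, req — weakening required
unrestricted: ✓ — simply typable at R → R; W, C, E all held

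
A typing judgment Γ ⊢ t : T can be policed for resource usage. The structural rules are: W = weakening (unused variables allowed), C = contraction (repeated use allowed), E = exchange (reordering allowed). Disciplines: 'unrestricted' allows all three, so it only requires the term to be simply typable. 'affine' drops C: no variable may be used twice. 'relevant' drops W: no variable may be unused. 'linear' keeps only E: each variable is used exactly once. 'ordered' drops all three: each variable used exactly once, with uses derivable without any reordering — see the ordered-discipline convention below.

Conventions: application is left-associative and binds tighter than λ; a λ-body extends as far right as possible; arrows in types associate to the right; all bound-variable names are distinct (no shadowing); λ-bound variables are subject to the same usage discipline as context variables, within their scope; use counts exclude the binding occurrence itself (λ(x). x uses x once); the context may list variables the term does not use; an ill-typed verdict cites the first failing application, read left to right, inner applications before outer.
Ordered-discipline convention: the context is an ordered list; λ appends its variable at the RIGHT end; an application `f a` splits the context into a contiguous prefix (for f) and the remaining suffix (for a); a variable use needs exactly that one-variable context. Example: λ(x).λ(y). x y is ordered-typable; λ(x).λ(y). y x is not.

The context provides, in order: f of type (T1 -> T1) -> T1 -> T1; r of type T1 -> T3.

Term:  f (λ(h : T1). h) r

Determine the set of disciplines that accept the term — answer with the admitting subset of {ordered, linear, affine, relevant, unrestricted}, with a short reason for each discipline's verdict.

accepted by: none
counts: f: 1; r: 1; h (λ-bound): 1
uses in reading order: f, h, r
typing: ill-typed: an application expects T1 but receives T1 -> T3
ordered: ✗, fails simple typing
linear: ✗, a type mismatch blocks all five
affine: ✗, the type mismatch rejects it
relevant: ✗, not simply typable
unrestricted: ✗, fails simple typing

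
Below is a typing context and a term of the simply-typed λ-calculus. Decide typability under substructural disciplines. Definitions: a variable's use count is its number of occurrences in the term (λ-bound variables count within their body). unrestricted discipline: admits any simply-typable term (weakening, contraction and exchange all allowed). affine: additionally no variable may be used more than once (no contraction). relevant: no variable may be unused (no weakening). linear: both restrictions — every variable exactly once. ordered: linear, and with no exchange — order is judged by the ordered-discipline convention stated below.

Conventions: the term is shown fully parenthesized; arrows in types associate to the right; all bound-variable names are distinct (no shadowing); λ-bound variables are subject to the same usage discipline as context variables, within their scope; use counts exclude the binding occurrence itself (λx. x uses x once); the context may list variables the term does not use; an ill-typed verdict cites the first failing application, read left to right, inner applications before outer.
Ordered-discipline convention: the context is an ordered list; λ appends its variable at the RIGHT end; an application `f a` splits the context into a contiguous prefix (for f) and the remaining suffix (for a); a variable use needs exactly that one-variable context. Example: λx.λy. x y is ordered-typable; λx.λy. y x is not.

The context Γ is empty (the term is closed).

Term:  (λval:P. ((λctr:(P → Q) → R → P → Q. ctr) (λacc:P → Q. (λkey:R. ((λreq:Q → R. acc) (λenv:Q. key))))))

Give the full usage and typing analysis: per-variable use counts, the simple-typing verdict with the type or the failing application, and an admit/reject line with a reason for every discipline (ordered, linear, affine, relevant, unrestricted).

usage: val (bound) ×0; ctr (bound) ×1; acc (bound) ×1; key (bound) ×1; req (bound) ×0; env (bound) ×0
left-to-right use order: ctr, acc, key
typing: well-typed — term : P → (P → Q) → R → P → Q
ordered: ✗, val, req, env never used (weakening)
linear: ✗, val, req, env never used (weakening)
affine: ✓, none of val, ctr, acc, key, req, env used more than once
relevant: ✗, val, req, env never used (weakening)
unrestricted: ✓, type-checks (P → (P → Q) → R → P → Q) and nothing is barred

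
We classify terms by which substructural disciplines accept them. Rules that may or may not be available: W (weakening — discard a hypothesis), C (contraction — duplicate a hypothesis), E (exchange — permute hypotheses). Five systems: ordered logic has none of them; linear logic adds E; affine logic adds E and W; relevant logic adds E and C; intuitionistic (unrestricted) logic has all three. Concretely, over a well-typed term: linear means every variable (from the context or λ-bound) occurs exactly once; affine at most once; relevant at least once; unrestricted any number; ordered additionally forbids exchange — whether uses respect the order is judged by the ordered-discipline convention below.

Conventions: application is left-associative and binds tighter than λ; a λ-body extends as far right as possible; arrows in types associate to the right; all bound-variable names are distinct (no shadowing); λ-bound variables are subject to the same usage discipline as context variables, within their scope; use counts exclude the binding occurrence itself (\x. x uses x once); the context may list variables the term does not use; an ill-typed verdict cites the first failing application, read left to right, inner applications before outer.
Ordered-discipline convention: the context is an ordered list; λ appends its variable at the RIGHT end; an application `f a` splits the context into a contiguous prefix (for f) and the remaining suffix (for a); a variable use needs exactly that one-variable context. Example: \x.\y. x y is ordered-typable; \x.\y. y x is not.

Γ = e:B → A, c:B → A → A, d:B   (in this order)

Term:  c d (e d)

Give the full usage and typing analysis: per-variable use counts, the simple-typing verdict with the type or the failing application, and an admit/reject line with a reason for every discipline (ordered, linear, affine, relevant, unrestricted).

use counts: e=1; c=1; d=2
uses in reading order: c, d, e, d
typing: ✓ — A
ordered ✗ (repeated use of d ×2)
linear ✗ (repeated use of d ×2)
affine ✗ (repeated use of d ×2)
relevant ✓ (every one of e, c, d appears)
unrestricted ✓ (typability at A is all that's needed)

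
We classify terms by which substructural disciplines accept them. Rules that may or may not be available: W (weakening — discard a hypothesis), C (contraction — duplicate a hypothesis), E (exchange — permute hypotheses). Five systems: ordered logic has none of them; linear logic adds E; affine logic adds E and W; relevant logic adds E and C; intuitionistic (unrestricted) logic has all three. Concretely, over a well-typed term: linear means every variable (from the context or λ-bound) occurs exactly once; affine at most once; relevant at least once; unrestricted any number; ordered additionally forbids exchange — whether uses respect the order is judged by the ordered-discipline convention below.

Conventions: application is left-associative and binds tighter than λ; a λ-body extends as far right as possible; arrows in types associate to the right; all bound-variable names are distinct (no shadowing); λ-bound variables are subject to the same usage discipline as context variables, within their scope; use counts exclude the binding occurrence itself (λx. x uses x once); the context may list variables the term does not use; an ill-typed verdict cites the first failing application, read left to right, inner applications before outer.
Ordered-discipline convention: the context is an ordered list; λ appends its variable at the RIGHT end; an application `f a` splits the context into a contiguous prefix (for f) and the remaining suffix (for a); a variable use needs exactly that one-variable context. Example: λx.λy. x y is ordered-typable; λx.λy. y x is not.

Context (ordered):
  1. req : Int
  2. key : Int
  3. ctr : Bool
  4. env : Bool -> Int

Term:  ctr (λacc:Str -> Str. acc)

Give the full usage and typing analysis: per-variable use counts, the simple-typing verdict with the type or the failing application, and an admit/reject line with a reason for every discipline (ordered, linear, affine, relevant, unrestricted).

usage: req ×0; key ×0; ctr ×1; env ×0; acc [bound] ×1
use order (left to right): ctr, acc
typing: ill-typed: non-arrow in function slot: Bool
ordered: ✗, not simply typable
linear: ✗, fails simple typing
affine: ✗, a type mismatch blocks all five
relevant: ✗, the type mismatch rejects it
unrestricted: ✗, not simply typable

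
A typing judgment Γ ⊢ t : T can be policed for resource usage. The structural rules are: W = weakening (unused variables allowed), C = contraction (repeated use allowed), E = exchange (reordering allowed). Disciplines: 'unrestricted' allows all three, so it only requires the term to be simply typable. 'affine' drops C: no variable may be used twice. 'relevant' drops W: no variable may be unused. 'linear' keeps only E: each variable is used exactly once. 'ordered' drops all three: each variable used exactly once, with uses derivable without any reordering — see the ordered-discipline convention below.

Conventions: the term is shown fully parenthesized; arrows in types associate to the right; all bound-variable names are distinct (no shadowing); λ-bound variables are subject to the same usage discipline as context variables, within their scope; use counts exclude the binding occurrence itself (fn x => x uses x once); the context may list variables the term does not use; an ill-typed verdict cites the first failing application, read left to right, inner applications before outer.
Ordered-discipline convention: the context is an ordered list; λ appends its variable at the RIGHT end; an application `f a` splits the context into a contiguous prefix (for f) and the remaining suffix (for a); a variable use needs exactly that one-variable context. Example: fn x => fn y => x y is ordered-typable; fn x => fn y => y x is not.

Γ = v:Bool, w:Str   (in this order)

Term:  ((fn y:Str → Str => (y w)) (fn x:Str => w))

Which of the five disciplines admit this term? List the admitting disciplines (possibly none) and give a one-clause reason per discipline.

admitting disciplines: unrestricted
usage: v ×0, w ×2, y [bound] ×1, x [bound] ×0
left-to-right use order: y, w, w
typing: well-typed at Str
ordered: ✗ — needs contraction — w ×2; unused: v, x — weakening required
linear: ✗ — needs contraction — w ×2; unused: v, x — weakening required
affine: ✗ — needs contraction — w ×2
relevant: ✗ — unused: v, x — weakening required
unrestricted: ✓ — well-typed at Str; no restrictions here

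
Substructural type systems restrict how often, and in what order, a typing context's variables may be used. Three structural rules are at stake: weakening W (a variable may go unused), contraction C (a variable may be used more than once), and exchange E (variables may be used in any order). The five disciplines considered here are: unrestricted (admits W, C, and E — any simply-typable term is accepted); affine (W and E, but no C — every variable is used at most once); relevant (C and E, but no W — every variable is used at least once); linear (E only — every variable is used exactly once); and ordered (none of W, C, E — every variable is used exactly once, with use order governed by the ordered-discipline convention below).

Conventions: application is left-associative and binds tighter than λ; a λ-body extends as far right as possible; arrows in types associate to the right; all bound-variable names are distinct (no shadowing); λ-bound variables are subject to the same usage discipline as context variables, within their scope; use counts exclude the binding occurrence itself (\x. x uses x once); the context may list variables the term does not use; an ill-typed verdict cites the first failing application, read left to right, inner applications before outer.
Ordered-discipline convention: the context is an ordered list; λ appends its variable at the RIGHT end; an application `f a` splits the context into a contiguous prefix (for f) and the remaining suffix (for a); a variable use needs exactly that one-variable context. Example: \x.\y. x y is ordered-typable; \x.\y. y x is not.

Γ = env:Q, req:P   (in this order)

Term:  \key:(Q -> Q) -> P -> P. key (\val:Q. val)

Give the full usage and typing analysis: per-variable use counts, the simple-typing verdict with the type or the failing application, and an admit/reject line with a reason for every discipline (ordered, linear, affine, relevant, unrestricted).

usage: env ×0, req ×0, key [bound] ×1, val [bound] ×1
uses in reading order: key, val
typing: well-typed at ((Q -> Q) -> P -> P) -> P -> P
ordered: ✗, env, req left unused
linear: ✗, env, req left unused
affine: ✓, env, req, key, val: no repeats, contraction unneeded
relevant: ✗, env, req left unused
unrestricted: ✓, well-typed at ((Q -> Q) -> P -> P) -> P -> P; no restrictions here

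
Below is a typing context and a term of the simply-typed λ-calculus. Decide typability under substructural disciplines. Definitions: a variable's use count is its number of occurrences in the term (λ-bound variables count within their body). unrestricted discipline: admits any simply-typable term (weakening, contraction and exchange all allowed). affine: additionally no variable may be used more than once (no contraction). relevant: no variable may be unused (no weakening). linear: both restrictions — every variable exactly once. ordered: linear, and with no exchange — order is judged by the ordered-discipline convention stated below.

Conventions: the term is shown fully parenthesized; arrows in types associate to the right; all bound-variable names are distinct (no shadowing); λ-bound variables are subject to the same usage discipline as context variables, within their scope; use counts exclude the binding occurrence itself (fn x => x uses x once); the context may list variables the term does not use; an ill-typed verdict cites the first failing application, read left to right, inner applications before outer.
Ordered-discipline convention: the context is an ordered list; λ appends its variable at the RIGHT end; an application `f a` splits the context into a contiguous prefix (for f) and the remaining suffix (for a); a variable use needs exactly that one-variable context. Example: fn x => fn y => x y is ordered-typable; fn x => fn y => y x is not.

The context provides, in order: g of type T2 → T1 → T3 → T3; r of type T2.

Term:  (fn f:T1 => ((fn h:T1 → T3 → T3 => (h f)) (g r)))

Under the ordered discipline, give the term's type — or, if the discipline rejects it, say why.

not well-typed under ordered — use order h, f, g, r needs exchange
variable uses: g=1; r=1; f (bound)=1; h (bound)=1
use order (left to right): h, f, g, r
typing: well-typed — term : T1 → T3 → T3
summary: ordered ✗ | linear ✓ | affine ✓ | relevant ✓ | unrestricted ✓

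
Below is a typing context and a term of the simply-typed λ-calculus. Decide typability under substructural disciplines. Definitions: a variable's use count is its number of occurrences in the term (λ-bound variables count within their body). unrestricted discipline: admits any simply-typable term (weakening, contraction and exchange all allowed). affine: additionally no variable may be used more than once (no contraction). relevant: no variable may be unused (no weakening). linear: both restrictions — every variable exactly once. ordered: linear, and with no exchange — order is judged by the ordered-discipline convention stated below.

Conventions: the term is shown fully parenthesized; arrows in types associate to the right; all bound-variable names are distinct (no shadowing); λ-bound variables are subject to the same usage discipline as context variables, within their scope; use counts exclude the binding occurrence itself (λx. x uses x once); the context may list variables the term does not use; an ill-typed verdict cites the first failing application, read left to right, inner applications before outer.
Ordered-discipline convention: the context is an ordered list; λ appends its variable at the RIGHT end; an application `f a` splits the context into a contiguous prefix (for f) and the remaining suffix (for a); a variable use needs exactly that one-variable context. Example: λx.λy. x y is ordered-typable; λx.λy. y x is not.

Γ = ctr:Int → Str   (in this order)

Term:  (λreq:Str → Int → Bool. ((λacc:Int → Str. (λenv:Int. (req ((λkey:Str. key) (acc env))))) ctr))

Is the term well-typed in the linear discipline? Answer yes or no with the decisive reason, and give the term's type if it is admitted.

yes — each of ctr, req, acc, env, key used exactly once; term : (Str → Int → Bool) → Int → Int → Bool
counts: ctr=1, req (λ-bound)=1, acc (λ-bound)=1, env (λ-bound)=1, key (λ-bound)=1
left-to-right use order: req, key, acc, env, ctr
typing: the term checks, with type (Str → Int → Bool) → Int → Int → Bool
per-discipline verdicts: ordered ✗, linear ✓, affine ✓, relevant ✓, unrestricted ✓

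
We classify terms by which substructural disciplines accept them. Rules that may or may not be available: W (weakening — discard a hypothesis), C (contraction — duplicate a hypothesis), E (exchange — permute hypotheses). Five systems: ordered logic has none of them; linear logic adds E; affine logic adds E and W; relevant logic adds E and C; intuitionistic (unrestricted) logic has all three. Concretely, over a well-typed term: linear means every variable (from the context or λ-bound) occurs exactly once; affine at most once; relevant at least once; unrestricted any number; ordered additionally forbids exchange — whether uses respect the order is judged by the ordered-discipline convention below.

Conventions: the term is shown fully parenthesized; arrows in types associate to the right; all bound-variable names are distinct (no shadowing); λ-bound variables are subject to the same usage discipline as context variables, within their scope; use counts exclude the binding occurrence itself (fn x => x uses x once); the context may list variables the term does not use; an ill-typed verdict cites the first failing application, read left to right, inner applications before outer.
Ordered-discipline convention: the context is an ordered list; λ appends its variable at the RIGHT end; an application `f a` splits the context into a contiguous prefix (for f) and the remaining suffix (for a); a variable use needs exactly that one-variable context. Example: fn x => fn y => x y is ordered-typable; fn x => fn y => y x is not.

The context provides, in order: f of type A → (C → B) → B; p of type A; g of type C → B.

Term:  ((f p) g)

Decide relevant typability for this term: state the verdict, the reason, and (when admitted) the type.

yes — at least one use each (f, p, g); term : B
use counts: f=1, p=1, g=1
order of uses: f, p, g
typing: well-typed — term : B
all disciplines: ordered ✓; linear ✓; affine ✓; relevant ✓; unrestricted ✓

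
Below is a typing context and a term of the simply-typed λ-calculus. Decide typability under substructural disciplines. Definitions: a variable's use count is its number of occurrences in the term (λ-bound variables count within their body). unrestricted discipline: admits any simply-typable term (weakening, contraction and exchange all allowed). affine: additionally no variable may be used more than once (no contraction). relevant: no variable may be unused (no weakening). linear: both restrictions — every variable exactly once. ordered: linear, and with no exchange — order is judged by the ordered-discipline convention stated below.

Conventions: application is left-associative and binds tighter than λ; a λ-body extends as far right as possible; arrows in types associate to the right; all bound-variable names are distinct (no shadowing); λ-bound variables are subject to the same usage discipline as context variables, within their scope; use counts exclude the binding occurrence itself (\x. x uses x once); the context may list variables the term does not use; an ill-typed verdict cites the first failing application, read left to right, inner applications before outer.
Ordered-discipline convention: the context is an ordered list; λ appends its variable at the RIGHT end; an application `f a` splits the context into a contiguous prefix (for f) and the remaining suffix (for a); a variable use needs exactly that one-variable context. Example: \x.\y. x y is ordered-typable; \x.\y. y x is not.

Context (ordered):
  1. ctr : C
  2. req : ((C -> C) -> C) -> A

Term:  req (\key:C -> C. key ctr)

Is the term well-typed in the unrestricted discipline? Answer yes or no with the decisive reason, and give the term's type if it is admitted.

yes — type-checks (A) and nothing is barred; term : A
usage: ctr: 1, req: 1, key (bound): 1
uses in reading order: req, key, ctr
typing: well-typed at A
across the five disciplines: ordered ✗; linear ✓; affine ✓; relevant ✓; unrestricted ✓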